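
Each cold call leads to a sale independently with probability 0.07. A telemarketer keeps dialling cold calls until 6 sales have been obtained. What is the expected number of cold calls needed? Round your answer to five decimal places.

Y = total cold calls until the sixth success; negative binomial with r=6, p=0.07.
E[Y] = r / p = 6 / 0.07 = 85.7142857

85.71429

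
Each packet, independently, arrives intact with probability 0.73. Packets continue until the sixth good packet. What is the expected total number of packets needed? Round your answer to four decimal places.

Y = total packets until the sixth success; negative binomial with r=6, p=0.73.
E[Y] = r / p = 6 / 0.73 = 8.219178

8.2192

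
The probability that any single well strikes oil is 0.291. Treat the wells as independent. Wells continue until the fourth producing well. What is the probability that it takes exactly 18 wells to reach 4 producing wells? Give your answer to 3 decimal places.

Y = trial on which the fourth success occurs; negative binomial, r=4, p=0.291.
P(Y=18) = C(17,3) · p^4 · (1−p)^14
= 680 · 0.0071709 · 0.0081105 = 0.03955

0.040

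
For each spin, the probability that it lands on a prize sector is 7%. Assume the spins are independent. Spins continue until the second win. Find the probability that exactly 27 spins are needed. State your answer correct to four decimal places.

0.0208

Y = trial on which the second success occurs; negative binomial, r=2, p=0.07.
P(Y=27) = C(26,1) · p^2 · (1−p)^25
= 26 · 0.0049 · 0.16296 = 0.020761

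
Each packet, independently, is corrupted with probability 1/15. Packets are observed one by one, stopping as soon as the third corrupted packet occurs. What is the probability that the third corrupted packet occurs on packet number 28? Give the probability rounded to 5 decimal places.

Y = trial on which the third success occurs; negative binomial, r=3, p=0.066667.
P(Y=28) = C(27,2) · p^3 · (1−p)^25
= 351 · 0.0002963 · 0.1782 = 0.0185333

0.01853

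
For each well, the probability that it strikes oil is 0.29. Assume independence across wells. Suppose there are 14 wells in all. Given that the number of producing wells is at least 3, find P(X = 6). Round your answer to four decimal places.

X ~ Binomial(14, 0.29). Want P(X=6 | X≥3) = P(X=6) / P(X≥3).
P(X=6) = C(14,6)·0.29^6·0.71^8 = 0.115348
P(X≥3) = 1 − 0.008272 − 0.047303 − 0.125585 = 0.818840
Ratio = 0.115348 / 0.818840 = 0.140868

0.1409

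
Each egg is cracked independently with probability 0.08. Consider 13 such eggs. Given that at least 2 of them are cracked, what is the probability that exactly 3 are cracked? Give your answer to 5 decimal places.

0.22768

X ~ Binomial(13, 0.08). Want P(X=3 | X≥2) = P(X=3) / P(X≥2).
P(X=3) = C(13,3)·0.08^3·0.92^10 = 0.0636084
P(X≥2) = 1 − 0.3382531 − 0.3823730 = 0.2793739
Ratio = 0.0636084 / 0.2793739 = 0.2276819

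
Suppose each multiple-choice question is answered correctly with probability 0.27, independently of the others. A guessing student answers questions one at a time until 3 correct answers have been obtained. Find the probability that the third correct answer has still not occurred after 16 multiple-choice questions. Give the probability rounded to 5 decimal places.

Needing more than 16 multiple-choice questions ⇔ fewer than 3 successes in the first 16. With X ~ Binomial(16, 0.27), P(Y > 16) = P(X ≤ 2).
  k=0: C(16,0)·0.27^0·0.73^16 = 0.0065038
  k=1: C(16,1)·0.27^1·0.73^15 = 0.0384881
  k=2: C(16,2)·0.27^2·0.73^14 = 0.1067650
P(X ≤ 2) = 0.1517569

0.15176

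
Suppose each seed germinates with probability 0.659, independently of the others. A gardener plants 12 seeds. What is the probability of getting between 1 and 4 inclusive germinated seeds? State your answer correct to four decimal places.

0.0217

X ~ Binomial(12, 0.659); P(1 ≤ X ≤ 4) = Σ C(12,k) p^k (1−p)^(12−k) over k:
  k=1: C(12,1)·0.659^1·0.341^11 = 0.000057
  k=2: C(12,2)·0.659^2·0.341^10 = 0.000609
  k=3: C(12,3)·0.659^3·0.341^9 = 0.003925
  k=4: C(12,4)·0.659^4·0.341^8 = 0.017068
Total = 0.021660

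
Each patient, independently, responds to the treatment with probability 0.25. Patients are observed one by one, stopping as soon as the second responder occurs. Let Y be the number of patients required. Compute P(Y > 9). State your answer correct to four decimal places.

0.3003

Needing more than 9 patients ⇔ fewer than 2 successes in the first 9. With X ~ Binomial(9, 0.25), P(Y > 9) = P(X ≤ 1).
  k=0: C(9,0)·0.25^0·0.75^9 = 0.075085
  k=1: C(9,1)·0.25^1·0.75^8 = 0.225254
P(X ≤ 1) = 0.300339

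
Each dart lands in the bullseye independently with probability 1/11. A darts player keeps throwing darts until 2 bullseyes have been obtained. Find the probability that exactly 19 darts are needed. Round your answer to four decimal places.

0.0294

Y = trial on which the second success occurs; negative binomial, r=2, p=0.090909.
P(Y=19) = C(18,1) · p^2 · (1−p)^17
= 18 · 0.0082645 · 0.19784 = 0.029431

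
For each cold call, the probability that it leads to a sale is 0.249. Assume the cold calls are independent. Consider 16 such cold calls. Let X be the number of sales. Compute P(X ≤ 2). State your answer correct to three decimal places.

0.200

X ~ Binomial(16, 0.249); P(X ≤ 2) = Σ C(16,k) p^k (1−p)^(16−k) over k:
  k=0: C(16,0)·0.249^0·0.751^16 = 0.01024
  k=1: C(16,1)·0.249^1·0.751^15 = 0.05431
  k=2: C(16,2)·0.249^2·0.751^14 = 0.13506
Total = 0.19962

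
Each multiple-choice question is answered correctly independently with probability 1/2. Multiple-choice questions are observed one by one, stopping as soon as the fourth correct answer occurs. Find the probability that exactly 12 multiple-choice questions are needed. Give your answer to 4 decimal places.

0.0403

Y = trial on which the fourth success occurs; negative binomial, r=4, p=0.50.
P(Y=12) = C(11,3) · p^4 · (1−p)^8
= 165 · 0.0625 · 0.0039062 = 0.040283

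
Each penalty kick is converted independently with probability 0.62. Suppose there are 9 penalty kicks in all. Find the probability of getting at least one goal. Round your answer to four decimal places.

0.9998

P(at least one) = 1 − P(none) = 1 − (1 − 0.62)^9
= 1 − 0.000165 = 0.999835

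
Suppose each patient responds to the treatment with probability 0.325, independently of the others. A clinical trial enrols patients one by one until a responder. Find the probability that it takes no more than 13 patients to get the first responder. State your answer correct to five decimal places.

Y = number of patients to the first success; geometric, p = 0.325.
P(Y ≤ 13) = 1 − (1−p)^13 = 1 − 0.0060388 = 0.9939612

0.99396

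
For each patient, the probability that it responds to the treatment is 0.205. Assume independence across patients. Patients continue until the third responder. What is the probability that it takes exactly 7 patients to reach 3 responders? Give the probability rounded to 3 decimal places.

Y = trial on which the third success occurs; negative binomial, r=3, p=0.205.
P(Y=7) = C(6,2) · p^3 · (1−p)^4
= 15 · 0.0086151 · 0.39946 = 0.05162

0.052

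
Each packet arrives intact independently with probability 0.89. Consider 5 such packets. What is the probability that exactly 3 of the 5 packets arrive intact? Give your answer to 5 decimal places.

X ~ Binomial(n=5, p=0.89).
P(X=3) = C(5,3) · p^3 · (1−p)^2
= 10 · 0.70497 · 0.0121 = 0.0853012

0.08530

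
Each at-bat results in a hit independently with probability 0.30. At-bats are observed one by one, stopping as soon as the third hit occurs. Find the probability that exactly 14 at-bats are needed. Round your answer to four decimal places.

Y = trial on which the third success occurs; negative binomial, r=3, p=0.30.
P(Y=14) = C(13,2) · p^3 · (1−p)^11
= 78 · 0.027 · 0.019773 = 0.041643

0.0416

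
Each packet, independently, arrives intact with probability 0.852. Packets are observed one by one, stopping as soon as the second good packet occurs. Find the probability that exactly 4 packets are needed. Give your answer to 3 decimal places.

Y = trial on which the second success occurs; negative binomial, r=2, p=0.852.
P(Y=4) = C(3,1) · p^2 · (1−p)^2
= 3 · 0.7259 · 0.021904 = 0.04770

0.048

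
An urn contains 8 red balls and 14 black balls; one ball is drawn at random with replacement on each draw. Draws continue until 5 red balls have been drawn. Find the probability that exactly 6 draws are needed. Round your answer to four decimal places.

0.0202

Y = trial on which the fifth success occurs; negative binomial, r=5, p=0.363636.
P(Y=6) = C(5,4) · p^5 · (1−p)^1
= 5 · 0.0063582 · 0.63636 = 0.020231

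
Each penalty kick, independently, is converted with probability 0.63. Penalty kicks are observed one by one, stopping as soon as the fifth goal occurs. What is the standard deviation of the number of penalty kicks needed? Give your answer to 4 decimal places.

2.1590

Y = total penalty kicks until the fifth success; negative binomial with r=5, p=0.63.
SD(Y) = √[r(1−p)/p²] = √(4.661124) = 2.158964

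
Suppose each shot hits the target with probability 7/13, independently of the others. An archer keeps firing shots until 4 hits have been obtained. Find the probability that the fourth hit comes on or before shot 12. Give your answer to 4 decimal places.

0.9576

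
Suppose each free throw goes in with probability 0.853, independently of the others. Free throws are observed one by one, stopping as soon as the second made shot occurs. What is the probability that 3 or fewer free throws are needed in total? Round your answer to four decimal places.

0.9415

Finishing within 3 free throws ⇔ at least 2 successes in the first 3. With X ~ Binomial(3, 0.853), P(Y ≤ 3) = 1 − P(X ≤ 1).
  k=0: C(3,0)·0.853^0·0.147^3 = 0.003177
  k=1: C(3,1)·0.853^1·0.147^2 = 0.055297
1 − 0.058474 = 0.941526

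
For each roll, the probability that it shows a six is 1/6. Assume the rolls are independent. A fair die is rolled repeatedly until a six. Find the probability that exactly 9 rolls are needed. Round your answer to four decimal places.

0.0388

Geometric (trials to first success), p = 0.166667.
P(Y = 9) = (1−p)^8 · p = 0.23257 · 0.166667 = 0.038761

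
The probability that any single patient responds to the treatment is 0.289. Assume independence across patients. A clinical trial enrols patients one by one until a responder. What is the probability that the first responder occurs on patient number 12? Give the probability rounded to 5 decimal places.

0.00678

Geometric (trials to first success), p = 0.289.
P(Y = 12) = (1−p)^11 · p = 0.023473 · 0.289 = 0.0067837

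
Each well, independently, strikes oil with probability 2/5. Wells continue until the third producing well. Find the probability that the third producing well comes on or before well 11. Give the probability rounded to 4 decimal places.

Finishing within 11 wells ⇔ at least 3 successes in the first 11. With X ~ Binomial(11, 0.40), P(Y ≤ 11) = 1 − P(X ≤ 2).
  k=0: C(11,0)·0.40^0·0.60^11 = 0.003628
  k=1: C(11,1)·0.40^1·0.60^10 = 0.026605
  k=2: C(11,2)·0.40^2·0.60^9 = 0.088684
1 − 0.118917 = 0.881083

0.8811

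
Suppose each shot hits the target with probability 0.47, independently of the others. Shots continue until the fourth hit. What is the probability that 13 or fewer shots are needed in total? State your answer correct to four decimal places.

0.9288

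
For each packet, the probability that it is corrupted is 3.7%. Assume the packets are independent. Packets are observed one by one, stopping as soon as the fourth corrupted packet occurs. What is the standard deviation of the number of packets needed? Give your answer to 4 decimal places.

53.0446

Y = total packets until the fourth success; negative binomial with r=4, p=0.037.
SD(Y) = √[r(1−p)/p²] = √(2813.732652) = 53.044629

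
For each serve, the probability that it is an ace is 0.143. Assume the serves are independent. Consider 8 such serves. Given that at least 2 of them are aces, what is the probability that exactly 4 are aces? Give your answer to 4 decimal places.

X ~ Binomial(8, 0.143). Want P(X=4 | X≥2) = P(X=4) / P(X≥2).
P(X=4) = C(8,4)·0.143^4·0.857^4 = 0.015789
P(X≥2) = 1 − 0.290969 − 0.388411 = 0.320620
Ratio = 0.015789 / 0.320620 = 0.049246

0.0492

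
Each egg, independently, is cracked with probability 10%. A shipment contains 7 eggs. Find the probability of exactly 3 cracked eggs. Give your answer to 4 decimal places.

0.0230

X ~ Binomial(n=7, p=0.10).
P(X=3) = C(7,3) · p^3 · (1−p)^4
= 35 · 0.001 · 0.6561 = 0.022964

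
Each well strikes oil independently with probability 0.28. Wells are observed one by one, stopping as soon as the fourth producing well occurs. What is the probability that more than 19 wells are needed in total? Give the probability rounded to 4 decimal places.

Needing more than 19 wells ⇔ fewer than 4 successes in the first 19. With X ~ Binomial(19, 0.28), P(Y > 19) = P(X ≤ 3).
  k=0: C(19,0)·0.28^0·0.72^19 = 0.001947
  k=1: C(19,1)·0.28^1·0.72^18 = 0.014385
  k=2: C(19,2)·0.28^2·0.72^17 = 0.050346
  k=3: C(19,3)·0.28^3·0.72^16 = 0.110948
P(X ≤ 3) = 0.177625

0.1776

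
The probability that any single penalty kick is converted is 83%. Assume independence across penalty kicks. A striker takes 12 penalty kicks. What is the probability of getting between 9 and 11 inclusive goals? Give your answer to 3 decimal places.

0.761

X ~ Binomial(12, 0.83); P(9 ≤ X ≤ 11) = Σ C(12,k) p^k (1−p)^(12−k) over k:
  k=9: C(12,9)·0.83^9·0.17^3 = 0.20206
  k=10: C(12,10)·0.83^10·0.17^2 = 0.29595
  k=11: C(12,11)·0.83^11·0.17^1 = 0.26272
Total = 0.76073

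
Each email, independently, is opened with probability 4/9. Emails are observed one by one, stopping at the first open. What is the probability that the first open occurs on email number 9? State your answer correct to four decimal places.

0.0040

Geometric (trials to first success), p = 0.444444.
P(Y = 9) = (1−p)^8 · p = 0.0090744 · 0.444444 = 0.004033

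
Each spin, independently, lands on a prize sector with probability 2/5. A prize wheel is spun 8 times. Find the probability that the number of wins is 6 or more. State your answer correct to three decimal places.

0.050

X ~ Binomial(8, 0.40); P(X ≥ 6) = Σ C(8,k) p^k (1−p)^(8−k) over k:
  k=6: C(8,6)·0.40^6·0.60^2 = 0.04129
  k=7: C(8,7)·0.40^7·0.60^1 = 0.00786
  k=8: C(8,8)·0.40^8·0.60^0 = 0.00066
Total = 0.04981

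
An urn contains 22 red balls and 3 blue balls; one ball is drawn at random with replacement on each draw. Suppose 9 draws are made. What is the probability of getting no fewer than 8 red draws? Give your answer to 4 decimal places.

0.7049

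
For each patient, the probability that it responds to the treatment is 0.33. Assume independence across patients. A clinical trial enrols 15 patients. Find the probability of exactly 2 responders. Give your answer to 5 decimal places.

0.06269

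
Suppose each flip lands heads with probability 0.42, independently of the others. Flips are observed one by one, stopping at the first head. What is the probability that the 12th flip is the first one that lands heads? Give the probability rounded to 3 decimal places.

Geometric (trials to first success), p = 0.42.
P(Y = 12) = (1−p)^11 · p = 0.0024987 · 0.42 = 0.00105

0.001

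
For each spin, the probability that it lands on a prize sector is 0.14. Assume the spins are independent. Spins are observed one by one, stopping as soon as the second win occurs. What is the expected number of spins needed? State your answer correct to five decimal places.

14.28571

Y = total spins until the second success; negative binomial with r=2, p=0.14.
E[Y] = r / p = 2 / 0.14 = 14.2857143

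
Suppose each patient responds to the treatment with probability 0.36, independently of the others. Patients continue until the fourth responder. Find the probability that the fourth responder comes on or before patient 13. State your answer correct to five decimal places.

0.74645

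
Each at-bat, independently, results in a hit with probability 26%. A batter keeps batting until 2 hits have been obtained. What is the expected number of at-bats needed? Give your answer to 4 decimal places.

7.6923

Y = total at-bats until the second success; negative binomial with r=2, p=0.26.
E[Y] = r / p = 2 / 0.26 = 7.692308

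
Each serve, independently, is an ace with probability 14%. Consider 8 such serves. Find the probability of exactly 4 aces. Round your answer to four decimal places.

X ~ Binomial(n=8, p=0.14).
P(X=4) = C(8,4) · p^4 · (1−p)^4
= 70 · 0.00038416 · 0.54701 = 0.014710

0.0147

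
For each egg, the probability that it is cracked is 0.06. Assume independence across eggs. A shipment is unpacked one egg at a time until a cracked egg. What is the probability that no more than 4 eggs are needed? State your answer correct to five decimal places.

0.21925

Y = number of eggs to the first success; geometric, p = 0.06.
P(Y ≤ 4) = 1 − (1−p)^4 = 1 − 0.7807490 = 0.2192510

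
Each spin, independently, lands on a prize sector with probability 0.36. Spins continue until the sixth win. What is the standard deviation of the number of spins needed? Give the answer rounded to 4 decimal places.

5.4433

Y = total spins until the sixth success; negative binomial with r=6, p=0.36.
SD(Y) = √[r(1−p)/p²] = √(29.629630) = 5.443311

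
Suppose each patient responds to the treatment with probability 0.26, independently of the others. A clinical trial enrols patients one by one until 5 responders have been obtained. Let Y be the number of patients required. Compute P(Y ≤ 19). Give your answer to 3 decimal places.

Finishing within 19 patients ⇔ at least 5 successes in the first 19. With X ~ Binomial(19, 0.26), P(Y ≤ 19) = 1 − P(X ≤ 4).
  k=0: C(19,0)·0.26^0·0.74^19 = 0.00328
  k=1: C(19,1)·0.26^1·0.74^18 = 0.02187
  k=2: C(19,2)·0.26^2·0.74^17 = 0.06916
  k=3: C(19,3)·0.26^3·0.74^16 = 0.13771
  k=4: C(19,4)·0.26^4·0.74^15 = 0.19353
1 − 0.42555 = 0.57445

0.574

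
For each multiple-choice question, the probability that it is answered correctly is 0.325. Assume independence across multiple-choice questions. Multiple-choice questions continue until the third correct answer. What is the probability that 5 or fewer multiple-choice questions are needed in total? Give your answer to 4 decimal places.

0.1977

Finishing within 5 multiple-choice questions ⇔ at least 3 successes in the first 5. With X ~ Binomial(5, 0.325), P(Y ≤ 5) = 1 − P(X ≤ 2).
  k=0: C(5,0)·0.325^0·0.675^5 = 0.140126
  k=1: C(5,1)·0.325^1·0.675^4 = 0.337340
  k=2: C(5,2)·0.325^2·0.675^3 = 0.324846
1 − 0.802313 = 0.197687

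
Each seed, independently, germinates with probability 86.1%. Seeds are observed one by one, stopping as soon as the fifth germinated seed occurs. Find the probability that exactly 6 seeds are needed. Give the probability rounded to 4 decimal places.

Y = trial on which the fifth success occurs; negative binomial, r=5, p=0.861.
P(Y=6) = C(5,4) · p^5 · (1−p)^1
= 5 · 0.47317 · 0.139 = 0.328852

0.3289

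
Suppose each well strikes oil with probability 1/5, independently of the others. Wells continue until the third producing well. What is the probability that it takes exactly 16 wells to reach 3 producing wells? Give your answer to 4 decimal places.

Y = trial on which the third success occurs; negative binomial, r=3, p=0.20.
P(Y=16) = C(15,2) · p^3 · (1−p)^13
= 105 · 0.008 · 0.054976 = 0.046179

0.0462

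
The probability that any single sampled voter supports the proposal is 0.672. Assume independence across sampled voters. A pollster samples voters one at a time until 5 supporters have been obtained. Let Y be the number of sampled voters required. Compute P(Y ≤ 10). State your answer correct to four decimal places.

0.9288

Finishing within 10 sampled voters ⇔ at least 5 successes in the first 10. With X ~ Binomial(10, 0.672), P(Y ≤ 10) = 1 − P(X ≤ 4).
  k=0: C(10,0)·0.672^0·0.328^10 = 0.000014
  k=1: C(10,1)·0.672^1·0.328^9 = 0.000295
  k=2: C(10,2)·0.672^2·0.328^8 = 0.002722
  k=3: C(10,3)·0.672^3·0.328^7 = 0.014873
  k=4: C(10,4)·0.672^4·0.328^6 = 0.053326
1 − 0.071231 = 0.928769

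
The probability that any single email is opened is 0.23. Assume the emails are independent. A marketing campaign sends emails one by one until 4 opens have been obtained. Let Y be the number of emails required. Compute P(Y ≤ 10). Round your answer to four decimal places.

Finishing within 10 emails ⇔ at least 4 successes in the first 10. With X ~ Binomial(10, 0.23), P(Y ≤ 10) = 1 − P(X ≤ 3).
  k=0: C(10,0)·0.23^0·0.77^10 = 0.073267
  k=1: C(10,1)·0.23^1·0.77^9 = 0.218849
  k=2: C(10,2)·0.23^2·0.77^8 = 0.294167
  k=3: C(10,3)·0.23^3·0.77^7 = 0.234315
1 − 0.820598 = 0.179402

0.1794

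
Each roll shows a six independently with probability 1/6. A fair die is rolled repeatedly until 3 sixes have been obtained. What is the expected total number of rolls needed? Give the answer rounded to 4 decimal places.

18.0000

Y = total rolls until the third success; negative binomial with r=3, p=0.166667.
E[Y] = r / p = 3 / 0.166667 = 18.000000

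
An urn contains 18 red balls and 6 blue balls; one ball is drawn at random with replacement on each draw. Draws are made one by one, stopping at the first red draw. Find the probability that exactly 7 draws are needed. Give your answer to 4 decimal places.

Geometric (trials to first success), p = 0.75.
P(Y = 7) = (1−p)^6 · p = 0.00024414 · 0.75 = 0.000183

0.0002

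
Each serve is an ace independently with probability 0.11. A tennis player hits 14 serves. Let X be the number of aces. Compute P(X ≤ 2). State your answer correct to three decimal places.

X ~ Binomial(14, 0.11); P(X ≤ 2) = Σ C(14,k) p^k (1−p)^(14−k) over k:
  k=0: C(14,0)·0.11^0·0.89^14 = 0.19564
  k=1: C(14,1)·0.11^1·0.89^13 = 0.33853
  k=2: C(14,2)·0.11^2·0.89^12 = 0.27196
Total = 0.80613

0.806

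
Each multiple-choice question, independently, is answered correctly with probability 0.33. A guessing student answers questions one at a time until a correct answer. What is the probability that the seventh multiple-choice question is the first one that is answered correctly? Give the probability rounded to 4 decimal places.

Geometric (trials to first success), p = 0.33.
P(Y = 7) = (1−p)^6 · p = 0.090458 · 0.33 = 0.029851

0.0299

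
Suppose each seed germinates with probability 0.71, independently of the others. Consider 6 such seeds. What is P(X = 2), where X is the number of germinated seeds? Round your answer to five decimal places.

0.05348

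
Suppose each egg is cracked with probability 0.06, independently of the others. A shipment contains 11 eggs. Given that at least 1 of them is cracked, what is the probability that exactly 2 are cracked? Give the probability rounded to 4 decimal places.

0.2298

X ~ Binomial(11, 0.06). Want P(X=2 | X≥1) = P(X=2) / P(X≥1).
P(X=2) = C(11,2)·0.06^2·0.94^9 = 0.113453
P(X≥1) = 1 − 0.506298 = 0.493702
Ratio = 0.113453 / 0.493702 = 0.229801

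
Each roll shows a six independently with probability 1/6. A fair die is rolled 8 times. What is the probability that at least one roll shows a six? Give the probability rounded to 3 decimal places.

P(at least one) = 1 − P(none) = 1 − (1 − 0.166667)^8
= 1 − 0.23257 = 0.76743

0.767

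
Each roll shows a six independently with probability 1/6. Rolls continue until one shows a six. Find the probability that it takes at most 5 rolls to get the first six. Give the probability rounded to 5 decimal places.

Y = number of rolls to the first success; geometric, p = 0.166667.
P(Y ≤ 5) = 1 − (1−p)^5 = 1 − 0.4018776 = 0.5981224

0.59812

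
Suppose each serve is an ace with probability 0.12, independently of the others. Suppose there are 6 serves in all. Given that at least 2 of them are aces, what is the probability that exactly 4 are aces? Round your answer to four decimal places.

X ~ Binomial(6, 0.12). Want P(X=4 | X≥2) = P(X=4) / P(X≥2).
P(X=4) = C(6,4)·0.12^4·0.88^2 = 0.002409
P(X≥2) = 1 − 0.464404 − 0.379967 = 0.155629
Ratio = 0.002409 / 0.155629 = 0.015477

0.0155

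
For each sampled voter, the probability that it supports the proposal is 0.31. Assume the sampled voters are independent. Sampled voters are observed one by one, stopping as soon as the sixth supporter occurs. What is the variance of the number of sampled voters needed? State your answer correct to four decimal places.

43.0801

Y = total sampled voters until the sixth success; negative binomial with r=6, p=0.31.
Var(Y) = r(1−p)/p² = 6·0.69 / 0.31² = 43.080125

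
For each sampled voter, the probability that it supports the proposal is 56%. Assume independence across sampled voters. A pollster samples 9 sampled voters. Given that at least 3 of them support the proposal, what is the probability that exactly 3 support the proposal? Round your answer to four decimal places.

X ~ Binomial(9, 0.56). Want P(X=3 | X≥3) = P(X=3) / P(X≥3).
P(X=3) = C(9,3)·0.56^3·0.44^6 = 0.107043
P(X≥3) = 1 − 0.000618 − 0.007080 − 0.036045 = 0.956256
Ratio = 0.107043 / 0.956256 = 0.111940

0.1119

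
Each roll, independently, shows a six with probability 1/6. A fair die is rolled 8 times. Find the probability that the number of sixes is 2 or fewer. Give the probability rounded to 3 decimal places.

0.865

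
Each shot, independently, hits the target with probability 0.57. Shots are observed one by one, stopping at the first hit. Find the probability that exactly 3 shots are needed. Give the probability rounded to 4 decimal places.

0.1054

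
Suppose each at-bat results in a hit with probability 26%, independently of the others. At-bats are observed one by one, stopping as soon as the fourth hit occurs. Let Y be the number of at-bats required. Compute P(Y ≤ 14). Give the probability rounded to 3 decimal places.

0.514

Finishing within 14 at-bats ⇔ at least 4 successes in the first 14. With X ~ Binomial(14, 0.26), P(Y ≤ 14) = 1 − P(X ≤ 3).
  k=0: C(14,0)·0.26^0·0.74^14 = 0.01477
  k=1: C(14,1)·0.26^1·0.74^13 = 0.07263
  k=2: C(14,2)·0.26^2·0.74^12 = 0.16587
  k=3: C(14,3)·0.26^3·0.74^11 = 0.23312
1 − 0.48638 = 0.51362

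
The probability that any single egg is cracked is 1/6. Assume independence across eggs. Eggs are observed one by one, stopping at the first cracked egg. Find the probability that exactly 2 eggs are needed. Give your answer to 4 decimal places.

Geometric (trials to first success), p = 0.166667.
P(Y = 2) = (1−p)^1 · p = 0.83333 · 0.166667 = 0.138889

0.1389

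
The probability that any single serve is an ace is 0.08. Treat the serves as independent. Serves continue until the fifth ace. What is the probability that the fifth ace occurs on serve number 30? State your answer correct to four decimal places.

0.0097

Y = trial on which the fifth success occurs; negative binomial, r=5, p=0.08.
P(Y=30) = C(29,4) · p^5 · (1−p)^25
= 23751 · 3.2768e-06 · 0.12436 = 0.009679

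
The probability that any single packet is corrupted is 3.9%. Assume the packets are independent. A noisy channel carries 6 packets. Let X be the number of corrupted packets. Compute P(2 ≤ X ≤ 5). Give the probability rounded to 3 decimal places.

0.021

X ~ Binomial(6, 0.039); P(2 ≤ X ≤ 5) = Σ C(6,k) p^k (1−p)^(6−k) over k:
  k=2: C(6,2)·0.039^2·0.961^4 = 0.01946
  k=3: C(6,3)·0.039^3·0.961^3 = 0.00105
  k=4: C(6,4)·0.039^4·0.961^2 = 0.00003
  k=5: C(6,5)·0.039^5·0.961^1 = 0.00000
Total = 0.02054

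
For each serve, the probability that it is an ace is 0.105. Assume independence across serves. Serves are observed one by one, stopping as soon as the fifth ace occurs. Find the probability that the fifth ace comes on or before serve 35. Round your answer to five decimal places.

0.30417

Finishing within 35 serves ⇔ at least 5 successes in the first 35. With X ~ Binomial(35, 0.105), P(Y ≤ 35) = 1 − P(X ≤ 4).
  k=0: C(35,0)·0.105^0·0.895^35 = 0.0205971
  k=1: C(35,1)·0.105^1·0.895^34 = 0.0845747
  k=2: C(35,2)·0.105^2·0.895^33 = 0.1686769
  k=3: C(35,3)·0.105^3·0.895^32 = 0.2176781
  k=4: C(35,4)·0.105^4·0.895^31 = 0.2043012
1 − 0.6958280 = 0.3041720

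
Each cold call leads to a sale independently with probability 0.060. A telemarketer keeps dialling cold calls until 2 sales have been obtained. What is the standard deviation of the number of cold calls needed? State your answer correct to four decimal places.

Y = total cold calls until the second success; negative binomial with r=2, p=0.06.
SD(Y) = √[r(1−p)/p²] = √(522.222222) = 22.852182

22.8522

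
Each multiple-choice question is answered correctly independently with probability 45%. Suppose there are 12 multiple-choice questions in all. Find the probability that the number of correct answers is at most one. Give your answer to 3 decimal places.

X ~ Binomial(12, 0.45); P(X ≤ 1) = Σ C(12,k) p^k (1−p)^(12−k) over k:
  k=0: C(12,0)·0.45^0·0.55^12 = 0.00077
  k=1: C(12,1)·0.45^1·0.55^11 = 0.00752
Total = 0.00829

0.008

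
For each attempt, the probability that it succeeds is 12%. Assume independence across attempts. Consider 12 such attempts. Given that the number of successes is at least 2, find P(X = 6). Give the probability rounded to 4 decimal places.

0.0030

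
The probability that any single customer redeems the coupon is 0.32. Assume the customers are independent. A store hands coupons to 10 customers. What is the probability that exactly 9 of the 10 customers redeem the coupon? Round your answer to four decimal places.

0.0002

X ~ Binomial(n=10, p=0.32).
P(X=9) = C(10,9) · p^9 · (1−p)^1
= 10 · 3.5184e-05 · 0.68 = 0.000239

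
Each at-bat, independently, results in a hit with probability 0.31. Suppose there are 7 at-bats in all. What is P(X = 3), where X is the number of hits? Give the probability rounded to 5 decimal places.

X ~ Binomial(n=7, p=0.31).
P(X=3) = C(7,3) · p^3 · (1−p)^4
= 35 · 0.029791 · 0.22667 = 0.2363467

0.23635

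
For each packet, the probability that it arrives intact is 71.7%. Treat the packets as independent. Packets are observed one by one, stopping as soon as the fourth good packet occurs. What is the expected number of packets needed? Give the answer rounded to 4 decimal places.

5.5788

Y = total packets until the fourth success; negative binomial with r=4, p=0.717.
E[Y] = r / p = 4 / 0.717 = 5.578801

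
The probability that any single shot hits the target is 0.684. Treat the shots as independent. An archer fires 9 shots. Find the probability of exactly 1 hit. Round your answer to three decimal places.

X ~ Binomial(n=9, p=0.684).
P(X=1) = C(9,1) · p^1 · (1−p)^8
= 9 · 0.684 · 9.9425e-05 = 0.00061

0.001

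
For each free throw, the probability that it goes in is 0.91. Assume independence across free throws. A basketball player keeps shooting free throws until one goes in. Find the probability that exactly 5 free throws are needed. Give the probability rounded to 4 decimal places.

Geometric (trials to first success), p = 0.91.
P(Y = 5) = (1−p)^4 · p = 6.561e-05 · 0.91 = 0.000060

0.0001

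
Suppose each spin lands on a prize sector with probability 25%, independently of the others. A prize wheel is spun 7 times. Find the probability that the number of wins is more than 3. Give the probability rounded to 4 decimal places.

0.0706

X ~ Binomial(7, 0.25); P(X ≥ 4) = Σ C(7,k) p^k (1−p)^(7−k) over k:
  k=4: C(7,4)·0.25^4·0.75^3 = 0.057678
  k=5: C(7,5)·0.25^5·0.75^2 = 0.011536
  k=6: C(7,6)·0.25^6·0.75^1 = 0.001282
  k=7: C(7,7)·0.25^7·0.75^0 = 0.000061
Total = 0.070557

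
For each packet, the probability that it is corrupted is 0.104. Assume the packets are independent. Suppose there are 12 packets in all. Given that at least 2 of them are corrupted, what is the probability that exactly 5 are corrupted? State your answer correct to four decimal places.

0.0124

X ~ Binomial(12, 0.104). Want P(X=5 | X≥2) = P(X=5) / P(X≥2).
P(X=5) = C(12,5)·0.104^5·0.896^7 = 0.004467
P(X≥2) = 1 − 0.267729 − 0.372909 = 0.359362
Ratio = 0.004467 / 0.359362 = 0.012431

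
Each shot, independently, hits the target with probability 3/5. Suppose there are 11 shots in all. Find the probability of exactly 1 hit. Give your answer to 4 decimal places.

X ~ Binomial(n=11, p=0.60).
P(X=1) = C(11,1) · p^1 · (1−p)^10
= 11 · 0.6 · 0.00010486 = 0.000692

0.0007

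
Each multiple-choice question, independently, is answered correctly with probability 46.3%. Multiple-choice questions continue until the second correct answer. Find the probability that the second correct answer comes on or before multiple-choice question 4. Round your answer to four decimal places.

0.6301

Finishing within 4 multiple-choice questions ⇔ at least 2 successes in the first 4. With X ~ Binomial(4, 0.463), P(Y ≤ 4) = 1 − P(X ≤ 1).
  k=0: C(4,0)·0.463^0·0.537^4 = 0.083157
  k=1: C(4,1)·0.463^1·0.537^3 = 0.286790
1 − 0.369947 = 0.630053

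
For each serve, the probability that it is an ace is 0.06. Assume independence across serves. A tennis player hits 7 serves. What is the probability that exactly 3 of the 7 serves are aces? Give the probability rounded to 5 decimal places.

0.00590

X ~ Binomial(n=7, p=0.06).
P(X=3) = C(7,3) · p^3 · (1−p)^4
= 35 · 0.000216 · 0.78075 = 0.0059025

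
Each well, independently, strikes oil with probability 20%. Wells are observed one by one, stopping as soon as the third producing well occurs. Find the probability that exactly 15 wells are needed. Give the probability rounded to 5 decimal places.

0.05003

Y = trial on which the third success occurs; negative binomial, r=3, p=0.20.
P(Y=15) = C(14,2) · p^3 · (1−p)^12
= 91 · 0.008 · 0.068719 = 0.0500278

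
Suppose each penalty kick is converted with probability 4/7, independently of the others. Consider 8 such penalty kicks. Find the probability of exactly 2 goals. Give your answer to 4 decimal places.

X ~ Binomial(n=8, p=0.571429).
P(X=2) = C(8,2) · p^2 · (1−p)^6
= 28 · 0.32653 · 0.0061964 = 0.056653

0.0567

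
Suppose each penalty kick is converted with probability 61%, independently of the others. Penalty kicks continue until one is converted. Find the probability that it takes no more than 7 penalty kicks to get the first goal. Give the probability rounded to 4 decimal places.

Y = number of penalty kicks to the first success; geometric, p = 0.61.
P(Y ≤ 7) = 1 − (1−p)^7 = 1 − 0.001372 = 0.998628

0.9986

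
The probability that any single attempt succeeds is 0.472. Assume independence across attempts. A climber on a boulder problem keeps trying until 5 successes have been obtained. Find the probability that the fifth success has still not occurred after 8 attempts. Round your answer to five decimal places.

0.69607

Needing more than 8 attempts ⇔ fewer than 5 successes in the first 8. With X ~ Binomial(8, 0.472), P(Y > 8) = P(X ≤ 4).
  k=0: C(8,0)·0.472^0·0.528^8 = 0.0060405
  k=1: C(8,1)·0.472^1·0.528^7 = 0.0431986
  k=2: C(8,2)·0.472^2·0.528^6 = 0.1351592
  k=3: C(8,3)·0.472^3·0.528^5 = 0.2416482
  k=4: C(8,4)·0.472^4·0.528^4 = 0.2700236
P(X ≤ 4) = 0.6960701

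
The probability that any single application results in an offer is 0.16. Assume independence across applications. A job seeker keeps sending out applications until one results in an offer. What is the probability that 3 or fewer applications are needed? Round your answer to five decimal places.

0.40730

Y = number of applications to the first success; geometric, p = 0.16.
P(Y ≤ 3) = 1 − (1−p)^3 = 1 − 0.5927040 = 0.4072960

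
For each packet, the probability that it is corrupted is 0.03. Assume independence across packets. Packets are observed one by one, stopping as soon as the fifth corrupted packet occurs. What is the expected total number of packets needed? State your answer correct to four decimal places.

166.6667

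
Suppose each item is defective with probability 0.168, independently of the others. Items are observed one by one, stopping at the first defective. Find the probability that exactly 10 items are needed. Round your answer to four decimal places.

Geometric (trials to first success), p = 0.168.
P(Y = 10) = (1−p)^9 · p = 0.19103 · 0.168 = 0.032094

0.0321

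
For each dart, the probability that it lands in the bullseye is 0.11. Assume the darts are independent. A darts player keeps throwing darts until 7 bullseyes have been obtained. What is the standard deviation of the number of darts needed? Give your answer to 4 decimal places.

22.6909

Y = total darts until the seventh success; negative binomial with r=7, p=0.11.
SD(Y) = √[r(1−p)/p²] = √(514.876033) = 22.690880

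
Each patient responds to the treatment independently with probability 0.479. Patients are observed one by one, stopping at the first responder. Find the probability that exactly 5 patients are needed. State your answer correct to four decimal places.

0.0353

Geometric (trials to first success), p = 0.479.
P(Y = 5) = (1−p)^4 · p = 0.07368 · 0.479 = 0.035293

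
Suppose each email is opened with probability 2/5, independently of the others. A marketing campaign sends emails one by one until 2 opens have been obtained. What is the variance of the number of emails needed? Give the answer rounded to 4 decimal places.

7.5000

Y = total emails until the second success; negative binomial with r=2, p=0.40.
Var(Y) = r(1−p)/p² = 2·0.60 / 0.40² = 7.500000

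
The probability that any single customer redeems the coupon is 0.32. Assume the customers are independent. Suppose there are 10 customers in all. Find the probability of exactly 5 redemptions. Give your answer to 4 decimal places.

0.1229

X ~ Binomial(n=10, p=0.32).
P(X=5) = C(10,5) · p^5 · (1−p)^5
= 252 · 0.0033554 · 0.14539 = 0.122941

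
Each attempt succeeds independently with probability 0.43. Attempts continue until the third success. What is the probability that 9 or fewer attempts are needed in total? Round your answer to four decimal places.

0.8204

Finishing within 9 attempts ⇔ at least 3 successes in the first 9. With X ~ Binomial(9, 0.43), P(Y ≤ 9) = 1 − P(X ≤ 2).
  k=0: C(9,0)·0.43^0·0.57^9 = 0.006351
  k=1: C(9,1)·0.43^1·0.57^8 = 0.043123
  k=2: C(9,2)·0.43^2·0.57^7 = 0.130126
1 − 0.179600 = 0.820400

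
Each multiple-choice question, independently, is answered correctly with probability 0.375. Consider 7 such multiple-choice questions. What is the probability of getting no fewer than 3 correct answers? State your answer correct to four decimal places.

X ~ Binomial(7, 0.375); P(X ≥ 3) = Σ C(7,k) p^k (1−p)^(7−k) over k:
  k=3: C(7,3)·0.375^3·0.625^4 = 0.281632
  k=4: C(7,4)·0.375^4·0.625^3 = 0.168979
  k=5: C(7,5)·0.375^5·0.625^2 = 0.060833
  k=6: C(7,6)·0.375^6·0.625^1 = 0.012167
  k=7: C(7,7)·0.375^7·0.625^0 = 0.001043
Total = 0.524653

0.5247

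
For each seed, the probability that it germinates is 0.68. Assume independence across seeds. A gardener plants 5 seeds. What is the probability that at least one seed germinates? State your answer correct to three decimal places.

P(at least one) = 1 − P(none) = 1 − (1 − 0.68)^5
= 1 − 0.00336 = 0.99664

0.997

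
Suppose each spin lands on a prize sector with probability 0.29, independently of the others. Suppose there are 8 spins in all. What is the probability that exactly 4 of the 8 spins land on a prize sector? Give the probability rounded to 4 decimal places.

0.1258

X ~ Binomial(n=8, p=0.29).
P(X=4) = C(8,4) · p^4 · (1−p)^4
= 70 · 0.0070728 · 0.25412 = 0.125812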